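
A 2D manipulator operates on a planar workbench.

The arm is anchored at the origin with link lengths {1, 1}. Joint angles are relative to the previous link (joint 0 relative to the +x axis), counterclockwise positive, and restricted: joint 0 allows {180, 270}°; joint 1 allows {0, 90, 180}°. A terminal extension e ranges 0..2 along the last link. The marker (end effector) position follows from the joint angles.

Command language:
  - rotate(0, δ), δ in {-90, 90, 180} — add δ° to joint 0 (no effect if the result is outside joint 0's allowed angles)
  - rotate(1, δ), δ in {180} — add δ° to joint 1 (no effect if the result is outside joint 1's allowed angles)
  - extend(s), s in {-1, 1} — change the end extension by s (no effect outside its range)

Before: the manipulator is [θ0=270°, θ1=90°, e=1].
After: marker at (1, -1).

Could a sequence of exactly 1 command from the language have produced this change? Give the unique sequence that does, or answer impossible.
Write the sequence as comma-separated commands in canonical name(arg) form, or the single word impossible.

extend(-1)

start: [θ0=270°, θ1=90°, e=1]
step 1 (extend(-1)): [θ0=270°, θ1=90°, e=0]
uniquely the one of 6 1-step routes that fits.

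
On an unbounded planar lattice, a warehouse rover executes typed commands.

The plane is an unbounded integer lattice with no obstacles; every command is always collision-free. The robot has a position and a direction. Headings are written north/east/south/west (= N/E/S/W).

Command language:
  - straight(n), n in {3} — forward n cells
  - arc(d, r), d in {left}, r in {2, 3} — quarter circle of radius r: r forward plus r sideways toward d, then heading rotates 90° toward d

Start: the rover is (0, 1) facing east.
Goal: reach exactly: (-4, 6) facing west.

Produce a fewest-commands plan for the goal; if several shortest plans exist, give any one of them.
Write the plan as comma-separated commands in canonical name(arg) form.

arc(left, 2), arc(left, 3), straight(3)

start: (0, 1) facing east
[1] after arc(left, 2): (2, 3) facing north
[2] after arc(left, 3): (-1, 6) facing west
[3] after straight(3): (-4, 6) facing west
shorter routes all fall short; 3 is best.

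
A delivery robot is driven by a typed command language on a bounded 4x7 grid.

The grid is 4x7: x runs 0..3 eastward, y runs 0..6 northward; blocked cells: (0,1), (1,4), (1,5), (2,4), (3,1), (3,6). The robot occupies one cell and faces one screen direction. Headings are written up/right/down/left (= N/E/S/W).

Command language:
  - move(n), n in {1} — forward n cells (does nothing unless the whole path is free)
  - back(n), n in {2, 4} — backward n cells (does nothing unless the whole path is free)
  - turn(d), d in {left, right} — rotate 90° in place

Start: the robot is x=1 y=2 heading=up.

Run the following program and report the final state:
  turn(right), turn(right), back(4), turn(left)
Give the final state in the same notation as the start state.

from: x=1 y=2 heading=up
1. turn(right) → x=1 y=2 heading=right
2. turn(right) → x=1 y=2 heading=down
3. back(4) → x=1 y=2 heading=down
4. turn(left) → x=1 y=2 heading=right

x=1 y=2 heading=right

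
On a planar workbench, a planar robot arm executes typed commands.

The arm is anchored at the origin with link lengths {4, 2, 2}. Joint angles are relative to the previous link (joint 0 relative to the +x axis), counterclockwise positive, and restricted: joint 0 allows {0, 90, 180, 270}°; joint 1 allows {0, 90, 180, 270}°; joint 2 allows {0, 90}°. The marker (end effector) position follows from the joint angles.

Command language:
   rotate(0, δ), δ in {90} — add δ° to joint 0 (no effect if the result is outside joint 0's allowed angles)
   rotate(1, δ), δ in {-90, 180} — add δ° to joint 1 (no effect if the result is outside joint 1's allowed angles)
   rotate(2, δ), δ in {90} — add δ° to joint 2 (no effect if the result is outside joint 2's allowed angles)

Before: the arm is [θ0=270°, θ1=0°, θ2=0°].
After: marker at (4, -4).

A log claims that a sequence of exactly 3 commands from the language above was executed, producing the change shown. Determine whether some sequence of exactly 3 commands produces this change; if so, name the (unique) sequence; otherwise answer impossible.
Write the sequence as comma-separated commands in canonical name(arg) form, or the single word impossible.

rotate(1, -90), rotate(1, -90), rotate(1, -90)

initial: [θ0=270°, θ1=0°, θ2=0°]
t=1 rotate(1, -90) ⇒ [θ0=270°, θ1=270°, θ2=0°]
t=2 rotate(1, -90) ⇒ [θ0=270°, θ1=180°, θ2=0°]
t=3 rotate(1, -90) ⇒ [θ0=270°, θ1=90°, θ2=0°]
uniquely the one of 64 3-step routes that fits.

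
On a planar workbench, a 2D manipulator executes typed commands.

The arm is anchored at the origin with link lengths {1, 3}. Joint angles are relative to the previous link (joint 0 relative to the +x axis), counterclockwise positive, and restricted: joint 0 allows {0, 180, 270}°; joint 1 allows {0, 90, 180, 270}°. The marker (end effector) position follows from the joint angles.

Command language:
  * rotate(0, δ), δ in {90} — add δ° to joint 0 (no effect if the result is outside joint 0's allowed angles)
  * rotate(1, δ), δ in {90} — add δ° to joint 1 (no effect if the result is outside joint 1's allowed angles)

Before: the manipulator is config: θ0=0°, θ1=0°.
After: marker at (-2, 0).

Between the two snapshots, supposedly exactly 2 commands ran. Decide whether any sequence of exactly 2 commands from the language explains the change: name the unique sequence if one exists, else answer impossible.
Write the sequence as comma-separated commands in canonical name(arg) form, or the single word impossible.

begin: config: θ0=0°, θ1=0°
step 1 (rotate(1, 90)): config: θ0=0°, θ1=90°
step 2 (rotate(1, 90)): config: θ0=0°, θ1=180°
all 4 alternatives checked — unique.

rotate(1, 90), rotate(1, 90)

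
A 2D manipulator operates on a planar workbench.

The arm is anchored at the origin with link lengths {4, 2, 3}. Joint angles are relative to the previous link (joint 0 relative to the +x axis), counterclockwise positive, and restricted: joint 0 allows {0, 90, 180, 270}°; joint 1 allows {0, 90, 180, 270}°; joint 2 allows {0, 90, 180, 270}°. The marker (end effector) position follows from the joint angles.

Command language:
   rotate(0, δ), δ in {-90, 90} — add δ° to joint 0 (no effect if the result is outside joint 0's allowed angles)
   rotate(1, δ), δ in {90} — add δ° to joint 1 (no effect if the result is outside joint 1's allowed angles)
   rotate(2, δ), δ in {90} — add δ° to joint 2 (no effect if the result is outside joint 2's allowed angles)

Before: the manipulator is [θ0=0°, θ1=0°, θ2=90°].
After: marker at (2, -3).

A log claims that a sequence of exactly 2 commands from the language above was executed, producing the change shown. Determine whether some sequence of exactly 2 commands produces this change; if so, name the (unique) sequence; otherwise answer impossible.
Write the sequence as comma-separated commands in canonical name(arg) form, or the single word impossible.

start: [θ0=0°, θ1=0°, θ2=90°]
step 1 (rotate(1, 90)): [θ0=0°, θ1=90°, θ2=90°]
step 2 (rotate(1, 90)): [θ0=0°, θ1=180°, θ2=90°]
no rival 2-sequence matches.

rotate(1, 90), rotate(1, 90)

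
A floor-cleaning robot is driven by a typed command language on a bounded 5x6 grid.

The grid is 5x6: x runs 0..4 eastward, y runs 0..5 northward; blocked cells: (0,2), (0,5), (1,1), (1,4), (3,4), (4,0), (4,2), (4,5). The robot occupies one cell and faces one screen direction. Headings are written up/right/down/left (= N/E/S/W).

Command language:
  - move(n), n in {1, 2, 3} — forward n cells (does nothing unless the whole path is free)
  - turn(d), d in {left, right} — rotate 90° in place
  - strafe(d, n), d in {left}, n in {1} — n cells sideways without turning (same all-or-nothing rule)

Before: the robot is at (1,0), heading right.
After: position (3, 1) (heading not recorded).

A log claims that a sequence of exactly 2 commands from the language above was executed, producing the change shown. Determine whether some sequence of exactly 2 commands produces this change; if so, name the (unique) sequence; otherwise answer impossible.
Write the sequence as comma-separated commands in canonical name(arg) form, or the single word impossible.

move(2), strafe(left, 1)

key: running strafe(left, 1) before move(2) would end elsewhere — order is forced
t0: at (1,0), heading right
[1] after move(2): at (3,0), heading right
[2] after strafe(left, 1): at (3,1), heading right
no rival 2-sequence matches.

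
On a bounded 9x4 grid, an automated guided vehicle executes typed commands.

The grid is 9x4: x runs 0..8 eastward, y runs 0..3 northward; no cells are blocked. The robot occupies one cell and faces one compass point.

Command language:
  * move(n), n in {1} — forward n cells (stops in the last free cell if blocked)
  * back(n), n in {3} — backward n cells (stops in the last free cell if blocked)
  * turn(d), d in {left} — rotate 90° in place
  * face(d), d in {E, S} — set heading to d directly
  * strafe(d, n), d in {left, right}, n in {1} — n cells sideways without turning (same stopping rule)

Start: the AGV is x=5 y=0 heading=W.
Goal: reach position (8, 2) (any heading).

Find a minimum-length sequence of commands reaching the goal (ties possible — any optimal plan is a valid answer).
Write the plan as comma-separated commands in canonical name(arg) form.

back(3), strafe(right, 1), strafe(right, 1)

from: x=5 y=0 heading=W
t=1 back(3) ⇒ x=8 y=0 heading=W
t=2 strafe(right, 1) ⇒ x=8 y=1 heading=W
t=3 strafe(right, 1) ⇒ x=8 y=2 heading=W
no 2-step plan works, so 3 is optimal.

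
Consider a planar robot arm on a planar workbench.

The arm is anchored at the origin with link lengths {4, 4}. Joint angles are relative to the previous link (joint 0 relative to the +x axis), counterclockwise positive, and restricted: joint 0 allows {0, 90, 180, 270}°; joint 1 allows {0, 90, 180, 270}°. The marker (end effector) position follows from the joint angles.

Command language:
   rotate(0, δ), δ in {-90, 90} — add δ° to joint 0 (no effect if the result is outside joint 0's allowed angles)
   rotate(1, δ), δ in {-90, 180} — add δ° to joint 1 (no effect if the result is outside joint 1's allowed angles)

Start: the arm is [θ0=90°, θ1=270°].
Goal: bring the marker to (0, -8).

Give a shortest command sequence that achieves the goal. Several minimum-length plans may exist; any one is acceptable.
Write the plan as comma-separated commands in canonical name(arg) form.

from: [θ0=90°, θ1=270°]
t=1 rotate(0, -90) ⇒ [θ0=0°, θ1=270°]
t=2 rotate(0, -90) ⇒ [θ0=270°, θ1=270°]
t=3 rotate(1, 180) ⇒ [θ0=270°, θ1=90°]
t=4 rotate(1, -90) ⇒ [θ0=270°, θ1=0°]
nothing shorter than 4 reaches the goal.

rotate(0, -90), rotate(0, -90), rotate(1, 180), rotate(1, -90)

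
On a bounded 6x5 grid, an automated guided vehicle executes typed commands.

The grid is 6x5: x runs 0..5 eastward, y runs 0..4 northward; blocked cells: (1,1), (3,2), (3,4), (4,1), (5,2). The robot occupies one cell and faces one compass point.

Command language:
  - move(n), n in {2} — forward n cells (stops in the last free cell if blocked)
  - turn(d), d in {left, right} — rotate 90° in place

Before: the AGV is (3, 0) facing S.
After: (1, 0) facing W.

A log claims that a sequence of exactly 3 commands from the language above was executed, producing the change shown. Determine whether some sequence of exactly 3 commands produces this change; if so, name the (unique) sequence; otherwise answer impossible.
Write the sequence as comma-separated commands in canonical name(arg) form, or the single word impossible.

move(2), turn(right), move(2)

key: cell and facing (now W) both changed — the 3 commands mix motion and turning
t0: (3, 0) facing S
t=1 move(2) ⇒ (3, 0) facing S
t=2 turn(right) ⇒ (3, 0) facing W
t=3 move(2) ⇒ (1, 0) facing W
no rival 3-sequence matches.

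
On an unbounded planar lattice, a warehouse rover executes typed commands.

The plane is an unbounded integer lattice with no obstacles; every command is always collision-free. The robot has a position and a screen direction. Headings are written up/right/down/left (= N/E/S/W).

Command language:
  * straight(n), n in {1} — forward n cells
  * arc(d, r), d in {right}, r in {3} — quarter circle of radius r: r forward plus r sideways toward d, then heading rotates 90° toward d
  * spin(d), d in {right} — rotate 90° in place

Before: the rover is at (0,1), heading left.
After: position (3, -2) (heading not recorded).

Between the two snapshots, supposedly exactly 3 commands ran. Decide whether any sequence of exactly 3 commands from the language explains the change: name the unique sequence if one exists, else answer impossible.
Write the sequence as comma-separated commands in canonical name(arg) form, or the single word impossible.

key: running arc(right, 3) before spin(right) would end elsewhere — order is forced
begin: at (0,1), heading left
step 1 (spin(right)): at (0,1), heading up
step 2 (spin(right)): at (0,1), heading right
step 3 (arc(right, 3)): at (3,-2), heading down
no rival 3-sequence matches.

spin(right), spin(right), arc(right, 3)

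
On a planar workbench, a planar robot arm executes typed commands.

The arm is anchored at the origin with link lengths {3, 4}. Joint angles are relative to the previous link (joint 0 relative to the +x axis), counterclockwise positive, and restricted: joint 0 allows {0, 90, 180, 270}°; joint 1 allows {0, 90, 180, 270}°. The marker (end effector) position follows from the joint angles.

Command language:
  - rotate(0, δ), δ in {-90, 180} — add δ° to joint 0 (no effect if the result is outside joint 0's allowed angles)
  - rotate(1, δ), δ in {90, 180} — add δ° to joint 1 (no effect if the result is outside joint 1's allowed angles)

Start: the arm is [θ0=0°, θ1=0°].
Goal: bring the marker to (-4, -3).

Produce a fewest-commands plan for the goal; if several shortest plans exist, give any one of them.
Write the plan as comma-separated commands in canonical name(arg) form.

from: [θ0=0°, θ1=0°]
[1] after rotate(1, 180): [θ0=0°, θ1=180°]
[2] after rotate(1, 90): [θ0=0°, θ1=270°]
[3] after rotate(0, -90): [θ0=270°, θ1=270°]
nothing shorter than 3 reaches the goal.

rotate(1, 180), rotate(1, 90), rotate(0, -90)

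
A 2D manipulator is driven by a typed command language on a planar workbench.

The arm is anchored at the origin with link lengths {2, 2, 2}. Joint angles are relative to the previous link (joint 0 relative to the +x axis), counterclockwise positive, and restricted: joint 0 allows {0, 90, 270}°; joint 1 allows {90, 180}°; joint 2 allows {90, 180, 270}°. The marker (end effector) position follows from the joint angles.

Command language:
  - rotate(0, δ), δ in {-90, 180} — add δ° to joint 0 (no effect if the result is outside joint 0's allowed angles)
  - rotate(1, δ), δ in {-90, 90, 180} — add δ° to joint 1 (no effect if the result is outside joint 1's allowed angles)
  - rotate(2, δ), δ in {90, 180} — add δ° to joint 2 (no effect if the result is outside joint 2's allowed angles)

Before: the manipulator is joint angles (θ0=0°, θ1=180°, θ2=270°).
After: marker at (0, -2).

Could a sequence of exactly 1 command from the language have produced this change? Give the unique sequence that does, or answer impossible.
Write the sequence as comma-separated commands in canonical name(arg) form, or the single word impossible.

begin: joint angles (θ0=0°, θ1=180°, θ2=270°)
1. rotate(2, 180) → joint angles (θ0=0°, θ1=180°, θ2=90°)
all 7 alternatives checked — unique.

rotate(2, 180)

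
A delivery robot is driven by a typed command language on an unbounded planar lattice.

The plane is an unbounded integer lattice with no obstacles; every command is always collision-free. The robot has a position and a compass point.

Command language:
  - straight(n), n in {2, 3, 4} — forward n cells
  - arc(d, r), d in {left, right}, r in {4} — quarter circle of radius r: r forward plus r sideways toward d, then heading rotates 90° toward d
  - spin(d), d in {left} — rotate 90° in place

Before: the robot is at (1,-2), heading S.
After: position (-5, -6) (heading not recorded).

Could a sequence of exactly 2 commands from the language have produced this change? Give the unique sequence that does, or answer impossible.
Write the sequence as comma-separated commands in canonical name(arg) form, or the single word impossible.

key: order matters: swapping arc(right, 4) and straight(2) lands elsewhere
initial: at (1,-2), heading S
step 1 (arc(right, 4)): at (-3,-6), heading W
step 2 (straight(2)): at (-5,-6), heading W
no other 2-command option fits: unique.

arc(right, 4), straight(2)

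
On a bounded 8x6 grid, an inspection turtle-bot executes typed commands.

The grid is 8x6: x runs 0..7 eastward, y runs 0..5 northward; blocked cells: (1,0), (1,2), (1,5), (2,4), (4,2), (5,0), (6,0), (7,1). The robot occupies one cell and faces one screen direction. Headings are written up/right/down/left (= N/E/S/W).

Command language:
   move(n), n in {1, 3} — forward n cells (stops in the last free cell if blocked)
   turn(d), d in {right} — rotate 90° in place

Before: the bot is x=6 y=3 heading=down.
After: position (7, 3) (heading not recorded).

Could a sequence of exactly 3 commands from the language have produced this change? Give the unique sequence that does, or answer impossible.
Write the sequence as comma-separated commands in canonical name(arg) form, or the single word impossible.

no 3-step route produces this change.

impossible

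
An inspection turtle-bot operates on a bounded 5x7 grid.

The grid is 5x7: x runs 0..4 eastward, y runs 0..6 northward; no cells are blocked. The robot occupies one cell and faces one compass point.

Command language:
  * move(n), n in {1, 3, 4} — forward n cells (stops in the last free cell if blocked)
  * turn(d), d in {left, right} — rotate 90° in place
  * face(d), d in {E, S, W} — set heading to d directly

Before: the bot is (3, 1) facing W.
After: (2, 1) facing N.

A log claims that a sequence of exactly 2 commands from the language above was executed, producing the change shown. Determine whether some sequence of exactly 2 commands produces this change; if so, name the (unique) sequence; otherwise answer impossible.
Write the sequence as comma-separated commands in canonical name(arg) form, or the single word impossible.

move(1), turn(right)

key: position moved to (2,1) AND the heading swung to N — translation plus rotation needed
initial: (3, 1) facing W
step 1 (move(1)): (2, 1) facing W
step 2 (turn(right)): (2, 1) facing N
all 64 alternatives checked — unique.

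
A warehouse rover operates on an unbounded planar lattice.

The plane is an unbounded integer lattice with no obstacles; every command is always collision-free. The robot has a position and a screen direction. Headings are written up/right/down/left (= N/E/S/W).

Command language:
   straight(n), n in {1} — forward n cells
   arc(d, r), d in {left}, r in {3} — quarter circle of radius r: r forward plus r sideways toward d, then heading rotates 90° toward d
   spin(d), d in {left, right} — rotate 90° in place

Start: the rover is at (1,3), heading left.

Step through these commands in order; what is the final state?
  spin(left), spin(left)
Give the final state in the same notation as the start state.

at (1,3), heading right

start: at (1,3), heading left
step 1 (spin(left)): at (1,3), heading down
step 2 (spin(left)): at (1,3), heading right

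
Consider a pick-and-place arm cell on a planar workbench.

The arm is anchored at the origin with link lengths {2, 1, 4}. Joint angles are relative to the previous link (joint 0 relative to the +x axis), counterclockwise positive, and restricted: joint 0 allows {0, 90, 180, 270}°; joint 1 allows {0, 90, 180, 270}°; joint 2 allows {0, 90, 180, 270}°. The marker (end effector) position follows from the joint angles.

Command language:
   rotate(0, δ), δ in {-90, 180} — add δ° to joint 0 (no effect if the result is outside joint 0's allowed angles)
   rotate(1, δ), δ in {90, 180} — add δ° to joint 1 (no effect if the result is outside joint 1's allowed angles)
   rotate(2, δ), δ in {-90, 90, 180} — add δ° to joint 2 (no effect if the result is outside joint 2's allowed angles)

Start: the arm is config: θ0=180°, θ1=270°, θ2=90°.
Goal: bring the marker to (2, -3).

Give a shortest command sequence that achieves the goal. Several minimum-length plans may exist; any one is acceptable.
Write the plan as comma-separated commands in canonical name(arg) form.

initial: config: θ0=180°, θ1=270°, θ2=90°
step 1 (rotate(1, 180)): config: θ0=180°, θ1=90°, θ2=90°
step 2 (rotate(2, 90)): config: θ0=180°, θ1=90°, θ2=180°
step 3 (rotate(0, 180)): config: θ0=0°, θ1=90°, θ2=180°
nothing shorter than 3 reaches the goal.

rotate(1, 180), rotate(2, 90), rotate(0, 180)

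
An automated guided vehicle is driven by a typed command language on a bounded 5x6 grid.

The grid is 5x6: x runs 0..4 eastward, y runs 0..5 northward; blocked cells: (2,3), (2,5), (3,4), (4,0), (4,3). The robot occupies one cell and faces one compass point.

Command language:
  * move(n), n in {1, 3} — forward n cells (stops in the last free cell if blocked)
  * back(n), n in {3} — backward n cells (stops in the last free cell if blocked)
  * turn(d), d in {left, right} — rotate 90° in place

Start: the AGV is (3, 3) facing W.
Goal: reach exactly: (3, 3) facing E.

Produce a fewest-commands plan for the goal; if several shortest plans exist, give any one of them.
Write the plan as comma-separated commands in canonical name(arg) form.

begin: (3, 3) facing W
[1] after turn(left): (3, 3) facing S
[2] after turn(left): (3, 3) facing E
nothing shorter than 2 reaches the goal.

turn(left), turn(left)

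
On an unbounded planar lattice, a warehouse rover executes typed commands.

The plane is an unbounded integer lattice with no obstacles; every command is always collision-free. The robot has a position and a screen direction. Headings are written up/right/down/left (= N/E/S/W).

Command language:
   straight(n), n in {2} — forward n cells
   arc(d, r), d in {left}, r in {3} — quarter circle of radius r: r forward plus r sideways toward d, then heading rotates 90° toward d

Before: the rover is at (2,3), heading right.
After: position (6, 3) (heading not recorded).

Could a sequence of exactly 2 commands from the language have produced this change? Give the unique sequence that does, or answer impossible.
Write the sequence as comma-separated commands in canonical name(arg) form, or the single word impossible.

t0: at (2,3), heading right
1. straight(2) → at (4,3), heading right
2. straight(2) → at (6,3), heading right
no rival 2-sequence matches.

straight(2), straight(2)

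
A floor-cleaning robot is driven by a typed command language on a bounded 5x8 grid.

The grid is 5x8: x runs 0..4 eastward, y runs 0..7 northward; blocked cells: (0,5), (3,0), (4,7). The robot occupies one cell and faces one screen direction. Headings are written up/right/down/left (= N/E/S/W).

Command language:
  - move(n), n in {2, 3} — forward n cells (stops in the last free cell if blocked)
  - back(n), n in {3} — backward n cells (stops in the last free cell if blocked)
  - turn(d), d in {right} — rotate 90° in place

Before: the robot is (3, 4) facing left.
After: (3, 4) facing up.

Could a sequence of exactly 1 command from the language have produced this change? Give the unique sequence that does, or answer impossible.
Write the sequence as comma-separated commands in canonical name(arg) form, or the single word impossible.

turn(right)

key: (3,4) unchanged — the single command moves nothing
t0: (3, 4) facing left
step 1 (turn(right)): (3, 4) facing up
uniquely the one of 4 1-step routes that fits.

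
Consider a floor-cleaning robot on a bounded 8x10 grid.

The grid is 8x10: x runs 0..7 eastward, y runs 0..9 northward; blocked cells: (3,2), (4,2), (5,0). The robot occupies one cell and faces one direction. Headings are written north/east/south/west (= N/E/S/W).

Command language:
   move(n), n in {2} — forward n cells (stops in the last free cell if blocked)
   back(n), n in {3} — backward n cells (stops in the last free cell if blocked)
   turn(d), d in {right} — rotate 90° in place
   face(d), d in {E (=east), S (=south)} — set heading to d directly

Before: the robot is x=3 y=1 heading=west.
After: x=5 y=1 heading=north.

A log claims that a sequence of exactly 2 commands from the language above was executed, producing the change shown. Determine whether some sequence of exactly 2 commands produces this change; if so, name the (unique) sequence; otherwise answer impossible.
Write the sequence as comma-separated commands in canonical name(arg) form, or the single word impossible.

no 2-step route produces this change.

impossible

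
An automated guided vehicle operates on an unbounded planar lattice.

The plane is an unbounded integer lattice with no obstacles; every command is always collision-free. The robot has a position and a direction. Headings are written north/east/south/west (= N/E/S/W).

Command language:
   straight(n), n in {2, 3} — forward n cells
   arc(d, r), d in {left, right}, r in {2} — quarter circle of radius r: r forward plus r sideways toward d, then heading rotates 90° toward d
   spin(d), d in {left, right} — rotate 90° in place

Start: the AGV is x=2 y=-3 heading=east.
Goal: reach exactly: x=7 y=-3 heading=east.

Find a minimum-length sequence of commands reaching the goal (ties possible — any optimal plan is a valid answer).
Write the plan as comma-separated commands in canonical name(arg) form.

straight(2), straight(3)

from: x=2 y=-3 heading=east
t=1 straight(2) ⇒ x=4 y=-3 heading=east
t=2 straight(3) ⇒ x=7 y=-3 heading=east
minimal: 2 command(s), checked below 2.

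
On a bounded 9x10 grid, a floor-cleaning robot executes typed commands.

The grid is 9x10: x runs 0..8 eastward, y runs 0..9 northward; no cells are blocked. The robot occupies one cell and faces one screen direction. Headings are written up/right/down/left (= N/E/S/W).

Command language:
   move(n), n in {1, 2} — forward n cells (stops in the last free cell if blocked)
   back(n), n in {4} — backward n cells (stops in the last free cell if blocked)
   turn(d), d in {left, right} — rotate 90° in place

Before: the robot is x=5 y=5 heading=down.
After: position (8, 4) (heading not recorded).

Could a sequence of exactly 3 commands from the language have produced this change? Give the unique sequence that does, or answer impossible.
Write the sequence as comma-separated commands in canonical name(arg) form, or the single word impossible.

move(1), turn(right), back(4)

key: back(4) runs into the grid edge before its full distance
start: x=5 y=5 heading=down
1. move(1) → x=5 y=4 heading=down
2. turn(right) → x=5 y=4 heading=left
3. back(4) → x=8 y=4 heading=left
no rival 3-sequence matches.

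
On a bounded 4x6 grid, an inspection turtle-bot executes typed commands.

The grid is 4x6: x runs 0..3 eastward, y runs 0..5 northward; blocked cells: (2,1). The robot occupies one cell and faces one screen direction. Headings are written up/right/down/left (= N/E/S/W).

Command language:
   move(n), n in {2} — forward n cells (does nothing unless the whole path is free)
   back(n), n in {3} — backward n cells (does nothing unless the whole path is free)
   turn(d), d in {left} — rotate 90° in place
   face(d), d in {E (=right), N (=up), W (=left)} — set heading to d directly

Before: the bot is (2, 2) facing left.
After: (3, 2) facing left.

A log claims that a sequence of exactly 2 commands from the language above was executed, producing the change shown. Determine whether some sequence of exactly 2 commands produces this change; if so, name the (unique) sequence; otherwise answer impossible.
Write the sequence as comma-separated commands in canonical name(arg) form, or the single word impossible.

move(2), back(3)

key: running back(3) before move(2) would end elsewhere — order is forced
from: (2, 2) facing left
1. move(2) → (0, 2) facing left
2. back(3) → (3, 2) facing left
all 36 alternatives checked — unique.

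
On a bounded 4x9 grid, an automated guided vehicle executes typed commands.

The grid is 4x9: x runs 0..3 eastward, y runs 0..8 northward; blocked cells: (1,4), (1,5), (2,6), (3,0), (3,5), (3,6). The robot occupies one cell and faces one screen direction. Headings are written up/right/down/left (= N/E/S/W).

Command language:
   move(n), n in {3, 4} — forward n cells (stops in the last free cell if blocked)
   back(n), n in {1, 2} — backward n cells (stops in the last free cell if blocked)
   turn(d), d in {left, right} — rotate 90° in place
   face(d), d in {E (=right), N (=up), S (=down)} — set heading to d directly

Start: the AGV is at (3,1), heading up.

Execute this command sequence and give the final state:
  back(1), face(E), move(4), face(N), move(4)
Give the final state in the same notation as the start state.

initial: at (3,1), heading up
t=1 back(1) ⇒ at (3,1), heading up
t=2 face(E) ⇒ at (3,1), heading right
t=3 move(4) ⇒ at (3,1), heading right
t=4 face(N) ⇒ at (3,1), heading up
t=5 move(4) ⇒ at (3,4), heading up

at (3,4), heading up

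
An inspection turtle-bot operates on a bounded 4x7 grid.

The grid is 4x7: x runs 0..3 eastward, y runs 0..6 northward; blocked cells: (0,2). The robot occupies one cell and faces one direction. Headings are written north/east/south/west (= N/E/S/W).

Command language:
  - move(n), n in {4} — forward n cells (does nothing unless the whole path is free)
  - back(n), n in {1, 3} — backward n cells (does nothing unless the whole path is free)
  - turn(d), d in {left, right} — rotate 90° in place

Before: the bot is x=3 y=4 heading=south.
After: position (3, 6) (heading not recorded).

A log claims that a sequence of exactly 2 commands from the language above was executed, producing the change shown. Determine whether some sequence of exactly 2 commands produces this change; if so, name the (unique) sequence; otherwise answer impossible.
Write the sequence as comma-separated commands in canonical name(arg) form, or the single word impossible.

begin: x=3 y=4 heading=south
1. back(1) → x=3 y=5 heading=south
2. back(1) → x=3 y=6 heading=south
no other 2-command option fits: unique.

back(1), back(1)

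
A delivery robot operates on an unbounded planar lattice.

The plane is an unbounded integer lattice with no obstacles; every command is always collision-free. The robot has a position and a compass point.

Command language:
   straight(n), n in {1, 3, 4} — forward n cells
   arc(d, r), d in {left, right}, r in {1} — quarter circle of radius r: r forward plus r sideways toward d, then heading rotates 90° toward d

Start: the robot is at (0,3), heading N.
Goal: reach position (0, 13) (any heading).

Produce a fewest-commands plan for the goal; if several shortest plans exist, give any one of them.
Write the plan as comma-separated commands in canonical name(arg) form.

initial: at (0,3), heading N
1. straight(4) → at (0,7), heading N
2. straight(3) → at (0,10), heading N
3. straight(3) → at (0,13), heading N
minimal: 3 command(s), checked below 3.

straight(4), straight(3), straight(3)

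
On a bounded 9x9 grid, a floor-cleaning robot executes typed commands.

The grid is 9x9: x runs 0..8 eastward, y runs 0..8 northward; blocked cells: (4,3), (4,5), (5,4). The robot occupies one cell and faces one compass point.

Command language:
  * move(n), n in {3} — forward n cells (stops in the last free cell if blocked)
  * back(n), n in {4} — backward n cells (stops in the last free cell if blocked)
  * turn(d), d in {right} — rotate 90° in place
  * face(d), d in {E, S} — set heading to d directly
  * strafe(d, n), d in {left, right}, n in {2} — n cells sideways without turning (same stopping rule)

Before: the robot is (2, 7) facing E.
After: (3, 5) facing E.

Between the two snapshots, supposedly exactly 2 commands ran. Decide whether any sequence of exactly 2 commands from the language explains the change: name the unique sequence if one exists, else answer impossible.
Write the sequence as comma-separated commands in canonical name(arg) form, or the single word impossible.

key: still facing E at the end — nothing in the sequence rotates
t0: (2, 7) facing E
step 1 (strafe(right, 2)): (2, 5) facing E
step 2 (move(3)): (3, 5) facing E
uniquely the one of 49 2-step routes that fits.

strafe(right, 2), move(3)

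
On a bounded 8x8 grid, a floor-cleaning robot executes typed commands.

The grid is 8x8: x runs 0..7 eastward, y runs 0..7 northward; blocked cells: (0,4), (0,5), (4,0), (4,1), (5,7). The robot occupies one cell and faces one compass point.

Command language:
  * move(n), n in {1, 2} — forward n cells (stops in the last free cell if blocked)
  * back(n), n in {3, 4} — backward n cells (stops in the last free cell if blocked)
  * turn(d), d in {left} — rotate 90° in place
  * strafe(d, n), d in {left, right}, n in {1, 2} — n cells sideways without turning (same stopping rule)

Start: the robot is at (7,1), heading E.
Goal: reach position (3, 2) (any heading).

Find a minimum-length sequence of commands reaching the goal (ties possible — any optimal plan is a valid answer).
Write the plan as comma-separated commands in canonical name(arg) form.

t0: at (7,1), heading E
[1] after strafe(left, 1): at (7,2), heading E
[2] after back(4): at (3,2), heading E
nothing shorter than 2 reaches the goal.

strafe(left, 1), back(4)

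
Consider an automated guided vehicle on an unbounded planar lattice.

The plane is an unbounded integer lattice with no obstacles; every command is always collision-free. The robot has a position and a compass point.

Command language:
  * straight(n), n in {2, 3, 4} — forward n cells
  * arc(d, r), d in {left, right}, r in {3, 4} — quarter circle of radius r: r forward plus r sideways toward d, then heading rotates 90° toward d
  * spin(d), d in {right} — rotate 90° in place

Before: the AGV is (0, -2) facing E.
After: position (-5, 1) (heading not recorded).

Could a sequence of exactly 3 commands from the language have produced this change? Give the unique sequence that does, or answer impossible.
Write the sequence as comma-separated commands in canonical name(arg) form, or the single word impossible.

key: order matters: swapping arc(left, 3) and arc(left, 4) lands elsewhere
start: (0, -2) facing E
[1] after arc(left, 3): (3, 1) facing N
[2] after arc(left, 4): (-1, 5) facing W
[3] after arc(left, 4): (-5, 1) facing S
no rival 3-sequence matches.

arc(left, 3), arc(left, 4), arc(left, 4)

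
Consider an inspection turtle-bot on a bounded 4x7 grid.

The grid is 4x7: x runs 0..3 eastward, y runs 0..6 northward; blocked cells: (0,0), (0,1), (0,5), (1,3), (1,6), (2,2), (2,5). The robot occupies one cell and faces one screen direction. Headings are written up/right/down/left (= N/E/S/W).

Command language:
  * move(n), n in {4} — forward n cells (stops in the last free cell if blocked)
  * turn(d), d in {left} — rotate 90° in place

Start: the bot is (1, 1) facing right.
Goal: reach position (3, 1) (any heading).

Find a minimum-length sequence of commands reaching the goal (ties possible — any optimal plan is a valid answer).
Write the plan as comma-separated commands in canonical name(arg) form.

initial: (1, 1) facing right
[1] after move(4): (3, 1) facing right
shorter routes all fall short; 1 is best.

move(4)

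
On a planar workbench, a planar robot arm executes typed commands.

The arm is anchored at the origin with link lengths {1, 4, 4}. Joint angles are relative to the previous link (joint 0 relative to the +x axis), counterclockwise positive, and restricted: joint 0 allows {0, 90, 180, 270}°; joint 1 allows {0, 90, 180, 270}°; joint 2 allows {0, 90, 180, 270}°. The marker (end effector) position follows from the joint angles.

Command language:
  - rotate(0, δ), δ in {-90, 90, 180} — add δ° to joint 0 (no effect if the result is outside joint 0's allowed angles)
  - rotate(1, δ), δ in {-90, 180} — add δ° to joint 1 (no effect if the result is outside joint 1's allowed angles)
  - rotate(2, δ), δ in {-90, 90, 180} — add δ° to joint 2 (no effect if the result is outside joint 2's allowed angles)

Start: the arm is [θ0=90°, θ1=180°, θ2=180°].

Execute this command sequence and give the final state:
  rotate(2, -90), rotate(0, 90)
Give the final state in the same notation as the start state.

from: [θ0=90°, θ1=180°, θ2=180°]
step 1 (rotate(2, -90)): [θ0=90°, θ1=180°, θ2=90°]
step 2 (rotate(0, 90)): [θ0=180°, θ1=180°, θ2=90°]

[θ0=180°, θ1=180°, θ2=90°]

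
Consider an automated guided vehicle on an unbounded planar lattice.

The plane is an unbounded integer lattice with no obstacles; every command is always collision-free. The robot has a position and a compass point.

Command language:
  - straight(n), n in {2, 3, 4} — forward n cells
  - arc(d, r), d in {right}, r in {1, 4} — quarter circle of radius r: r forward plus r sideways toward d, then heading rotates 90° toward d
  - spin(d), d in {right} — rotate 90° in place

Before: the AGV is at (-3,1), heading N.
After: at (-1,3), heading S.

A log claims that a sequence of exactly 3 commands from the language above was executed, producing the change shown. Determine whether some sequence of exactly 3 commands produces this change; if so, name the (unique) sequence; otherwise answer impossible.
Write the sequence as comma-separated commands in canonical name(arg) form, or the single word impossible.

straight(2), arc(right, 1), arc(right, 1)

key: cell and facing (now S) both changed — the 3 commands mix motion and turning
initial: at (-3,1), heading N
1. straight(2) → at (-3,3), heading N
2. arc(right, 1) → at (-2,4), heading E
3. arc(right, 1) → at (-1,3), heading S
no other 3-command option fits: unique.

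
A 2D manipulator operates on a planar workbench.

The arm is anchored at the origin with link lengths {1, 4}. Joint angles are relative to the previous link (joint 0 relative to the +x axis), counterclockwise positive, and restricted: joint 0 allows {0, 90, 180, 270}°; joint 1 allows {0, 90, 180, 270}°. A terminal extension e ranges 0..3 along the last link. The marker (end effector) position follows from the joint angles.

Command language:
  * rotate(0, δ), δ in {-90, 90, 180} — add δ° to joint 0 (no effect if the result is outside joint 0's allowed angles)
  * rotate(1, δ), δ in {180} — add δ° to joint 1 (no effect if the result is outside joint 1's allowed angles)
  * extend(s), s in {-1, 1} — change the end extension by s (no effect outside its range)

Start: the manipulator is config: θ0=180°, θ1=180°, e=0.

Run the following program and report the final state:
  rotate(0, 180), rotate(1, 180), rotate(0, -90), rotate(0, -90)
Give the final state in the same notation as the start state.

config: θ0=180°, θ1=0°, e=0

initial: config: θ0=180°, θ1=180°, e=0
t=1 rotate(0, 180) ⇒ config: θ0=0°, θ1=180°, e=0
t=2 rotate(1, 180) ⇒ config: θ0=0°, θ1=0°, e=0
t=3 rotate(0, -90) ⇒ config: θ0=270°, θ1=0°, e=0
t=4 rotate(0, -90) ⇒ config: θ0=180°, θ1=0°, e=0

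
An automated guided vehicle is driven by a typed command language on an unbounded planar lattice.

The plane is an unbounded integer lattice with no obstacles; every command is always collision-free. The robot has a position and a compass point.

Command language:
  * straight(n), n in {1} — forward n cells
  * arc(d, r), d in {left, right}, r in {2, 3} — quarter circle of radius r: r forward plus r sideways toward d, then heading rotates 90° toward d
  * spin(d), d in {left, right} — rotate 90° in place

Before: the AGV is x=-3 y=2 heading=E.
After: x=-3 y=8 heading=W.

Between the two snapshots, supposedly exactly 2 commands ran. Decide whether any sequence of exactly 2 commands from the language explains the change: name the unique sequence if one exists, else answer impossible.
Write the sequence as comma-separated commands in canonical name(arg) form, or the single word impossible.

arc(left, 3), arc(left, 3)

key: position moved to (-3,8) AND the heading swung to W — translation plus rotation needed
from: x=-3 y=2 heading=E
t=1 arc(left, 3) ⇒ x=0 y=5 heading=N
t=2 arc(left, 3) ⇒ x=-3 y=8 heading=W
uniquely the one of 49 2-step routes that fits.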